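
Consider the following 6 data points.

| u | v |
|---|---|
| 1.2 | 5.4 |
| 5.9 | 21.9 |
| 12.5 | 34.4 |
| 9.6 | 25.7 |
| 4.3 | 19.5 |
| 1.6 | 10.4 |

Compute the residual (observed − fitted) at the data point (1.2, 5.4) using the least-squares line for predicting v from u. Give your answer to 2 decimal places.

n = 6, Σx = 35.1, Σy = 117.3, Σxy = 912.9, Σx² = 305.71
Sxx = Σx² − (Σx)²/n = 305.71 − 205.335 = 100.375
Sxy = Σxy − (Σx)(Σy)/n = 912.9 − 686.205 = 226.695
b = Sxy/Sxx = 226.695/100.375 = 2.258481
a = ȳ − b·x̄ = 19.55 − 2.258481·5.85 = 6.337888
ŷ(1.2) = 6.337888 + 2.258481·1.2 = 9.048065
residual = y − ŷ = 5.4 − 9.048065 = -3.648065

-3.65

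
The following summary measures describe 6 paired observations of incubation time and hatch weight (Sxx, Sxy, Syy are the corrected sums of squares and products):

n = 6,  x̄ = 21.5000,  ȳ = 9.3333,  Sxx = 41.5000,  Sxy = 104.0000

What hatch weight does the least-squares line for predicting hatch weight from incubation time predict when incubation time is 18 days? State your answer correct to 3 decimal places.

0.562

b = Sxy/Sxx = 104/41.5 = 2.506024
a = ȳ − b·x̄ = 9.3333 − 2.506024·21.5 = -44.546218
ŷ(18) = a + b·18 = -44.546218 + 2.506024·18 = 0.562216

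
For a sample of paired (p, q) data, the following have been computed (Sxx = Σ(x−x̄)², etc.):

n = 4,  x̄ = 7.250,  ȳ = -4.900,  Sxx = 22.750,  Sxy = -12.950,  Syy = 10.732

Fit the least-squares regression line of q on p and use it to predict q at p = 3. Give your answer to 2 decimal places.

-2.48

b = Sxy/Sxx = -12.95/22.75 = -0.569231
a = ȳ − b·x̄ = -4.9 − (-0.569231)·7.25 = -0.773077
ŷ(3) = a + b·3 = -0.773077 + (-0.569231)·3 = -2.480769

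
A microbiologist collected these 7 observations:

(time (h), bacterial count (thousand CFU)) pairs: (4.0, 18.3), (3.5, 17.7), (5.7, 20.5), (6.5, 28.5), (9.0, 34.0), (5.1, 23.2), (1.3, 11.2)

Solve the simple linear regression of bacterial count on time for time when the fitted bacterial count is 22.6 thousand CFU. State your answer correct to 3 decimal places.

n = 7, Σx = 35.1, Σy = 153.4, Σxy = 876.13, Σx² = 211.69
Sxx = Σx² − (Σx)²/n = 211.69 − 176.001429 = 35.688571
Sxy = Σxy − (Σx)(Σy)/n = 876.13 − 769.191429 = 106.938571
b = Sxy/Sxx = 106.938571/35.688571 = 2.996437
a = ȳ − b·x̄ = 21.914286 − 2.996437·5.014286 = 6.889292
Set a + b·x = 22.6: x = (22.6 − 6.889292) / 2.996437 = 5.243129

5.243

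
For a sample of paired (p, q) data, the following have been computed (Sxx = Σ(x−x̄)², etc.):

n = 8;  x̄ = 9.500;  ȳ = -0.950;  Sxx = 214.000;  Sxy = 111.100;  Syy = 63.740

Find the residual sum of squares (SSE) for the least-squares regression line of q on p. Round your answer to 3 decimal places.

6.061

b = Sxy/Sxx = 111.1/214 = 0.519159
SSE = Syy − b·Sxy = 63.74 − 0.519159·111.1 = 6.061449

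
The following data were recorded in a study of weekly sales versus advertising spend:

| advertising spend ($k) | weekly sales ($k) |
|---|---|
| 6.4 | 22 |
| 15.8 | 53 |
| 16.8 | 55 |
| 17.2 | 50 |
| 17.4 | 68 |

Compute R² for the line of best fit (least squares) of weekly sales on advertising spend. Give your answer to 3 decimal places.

n = 5, Σx = 73.6, Σy = 248, Σxy = 3945.4, Σx² = 1171.44, Σy² = 13442
Sxx = Σx² − (Σx)²/n = 1171.44 − 1083.392 = 88.048
Sxy = Σxy − (Σx)(Σy)/n = 3945.4 − 3650.56 = 294.84
Syy = Σy² − (Σy)²/n = 13442 − 12300.8 = 1141.2
R² = Sxy²/(Sxx·Syy) = (294.84)²/(88.048·1141.2) = 0.865150

0.865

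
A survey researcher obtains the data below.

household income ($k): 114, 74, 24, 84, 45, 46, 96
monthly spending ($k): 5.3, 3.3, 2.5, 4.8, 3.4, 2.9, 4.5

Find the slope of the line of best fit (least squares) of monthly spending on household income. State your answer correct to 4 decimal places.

n = 7, Σx = 483, Σy = 26.7, Σxy = 2030, Σx² = 39461
Sxx = Σx² − (Σx)²/n = 39461 − 33327 = 6134
Sxy = Σxy − (Σx)(Σy)/n = 2030 − 1842.3 = 187.7
b = Sxy/Sxx = 187.7/6134 = 0.030600

0.0306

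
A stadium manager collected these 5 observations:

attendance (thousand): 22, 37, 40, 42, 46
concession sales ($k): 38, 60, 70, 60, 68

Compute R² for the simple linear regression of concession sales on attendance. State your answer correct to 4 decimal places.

n = 5, Σx = 187, Σy = 296, Σxy = 11504, Σx² = 7333, Σy² = 18168
Sxx = Σx² − (Σx)²/n = 7333 − 6993.8 = 339.2
Sxy = Σxy − (Σx)(Σy)/n = 11504 − 11070.4 = 433.6
Syy = Σy² − (Σy)²/n = 18168 − 17523.2 = 644.8
R² = Sxy²/(Sxx·Syy) = (433.6)²/(339.2·644.8) = 0.859603

0.8596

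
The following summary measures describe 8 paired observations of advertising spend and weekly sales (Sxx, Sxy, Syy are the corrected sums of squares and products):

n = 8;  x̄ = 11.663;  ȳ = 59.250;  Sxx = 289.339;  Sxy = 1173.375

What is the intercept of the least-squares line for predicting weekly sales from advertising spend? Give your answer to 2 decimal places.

11.95

b = Sxy/Sxx = 1173.375/289.339 = 4.055364
a = ȳ − b·x̄ = 59.25 − 4.055364·11.663 = 11.952288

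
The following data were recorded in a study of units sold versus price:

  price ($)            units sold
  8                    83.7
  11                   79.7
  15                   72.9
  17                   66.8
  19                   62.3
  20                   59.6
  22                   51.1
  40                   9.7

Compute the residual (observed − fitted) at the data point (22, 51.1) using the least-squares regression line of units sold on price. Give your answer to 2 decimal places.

n = 8, Σx = 152, Σy = 485.8, Σxy = 7663.3, Σx² = 3544
Sxx = Σx² − (Σx)²/n = 3544 − 2888 = 656
Sxy = Σxy − (Σx)(Σy)/n = 7663.3 − 9230.2 = -1566.9
b = Sxy/Sxx = -1566.9/656 = -2.388567
a = ȳ − b·x̄ = 60.725 − (-2.388567)·19 = 106.107774
ŷ(22) = 106.107774 + (-2.388567)·22 = 53.559299
residual = y − ŷ = 51.1 − 53.559299 = -2.459299

-2.46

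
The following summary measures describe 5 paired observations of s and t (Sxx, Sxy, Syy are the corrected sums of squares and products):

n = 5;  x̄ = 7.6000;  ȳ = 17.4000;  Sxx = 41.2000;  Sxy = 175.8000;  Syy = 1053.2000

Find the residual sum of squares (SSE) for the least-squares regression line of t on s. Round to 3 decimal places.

b = Sxy/Sxx = 175.8/41.2 = 4.266990
SSE = Syy − b·Sxy = 1053.2 − 4.266990·175.8 = 303.063107

303.063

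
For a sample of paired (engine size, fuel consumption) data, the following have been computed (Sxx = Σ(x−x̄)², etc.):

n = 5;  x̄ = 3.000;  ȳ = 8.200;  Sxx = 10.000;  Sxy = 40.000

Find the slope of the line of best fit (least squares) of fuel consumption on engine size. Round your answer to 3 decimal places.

4.000

b = Sxy/Sxx = 40/10 = 4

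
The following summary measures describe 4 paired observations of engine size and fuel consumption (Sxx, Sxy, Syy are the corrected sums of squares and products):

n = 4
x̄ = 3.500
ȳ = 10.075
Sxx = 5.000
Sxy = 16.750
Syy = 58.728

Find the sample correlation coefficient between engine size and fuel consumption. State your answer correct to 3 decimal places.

0.977

r = Sxy/√(Sxx·Syy) = 16.75/√(293.64) = 16.75/17.135927 = 0.977478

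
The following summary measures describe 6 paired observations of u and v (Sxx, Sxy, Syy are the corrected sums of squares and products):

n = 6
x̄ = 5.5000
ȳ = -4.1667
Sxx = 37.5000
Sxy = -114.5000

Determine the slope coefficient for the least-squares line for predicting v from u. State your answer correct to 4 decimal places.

-3.0533

b = Sxy/Sxx = -114.5/37.5 = -3.053333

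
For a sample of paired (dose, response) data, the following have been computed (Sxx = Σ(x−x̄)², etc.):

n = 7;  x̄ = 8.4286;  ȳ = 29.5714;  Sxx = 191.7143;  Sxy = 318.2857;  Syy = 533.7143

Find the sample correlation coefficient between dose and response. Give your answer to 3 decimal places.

r = Sxy/√(Sxx·Syy) = 318.2857/√(102320.663424) = 318.2857/319.876013 = 0.995028

0.995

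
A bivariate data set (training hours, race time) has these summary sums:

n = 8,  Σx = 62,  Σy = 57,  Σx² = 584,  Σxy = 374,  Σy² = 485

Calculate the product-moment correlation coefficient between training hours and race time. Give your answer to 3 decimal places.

-0.750

Sxx = Σx² − (Σx)²/n = 584 − 480.5 = 103.5
Sxy = Σxy − (Σx)(Σy)/n = 374 − 441.75 = -67.75
Syy = Σy² − (Σy)²/n = 485 − 406.125 = 78.875
r = Sxy/√(Sxx·Syy) = -67.75/√(8163.5625) = -67.75/90.352435 = -0.749841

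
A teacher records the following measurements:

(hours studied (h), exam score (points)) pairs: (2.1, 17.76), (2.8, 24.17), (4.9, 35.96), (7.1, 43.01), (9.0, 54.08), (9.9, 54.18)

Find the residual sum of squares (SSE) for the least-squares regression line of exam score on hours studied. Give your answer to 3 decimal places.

n = 6, Σx = 35.8, Σy = 229.16, Σxy = 1609.649, Σx² = 265.68, Σy² = 9902.707
Sxx = Σx² − (Σx)²/n = 265.68 − 213.606667 = 52.073333
Sxy = Σxy − (Σx)(Σy)/n = 1609.649 − 1367.321333 = 242.327667
Syy = Σy² − (Σy)²/n = 9902.707 − 8752.384267 = 1150.322733
b = Sxy/Sxx = 242.327667/52.073333 = 4.653585
SSE = Syy − b·Sxy = 1150.322733 − 4.653585·242.327667 = 22.630414

22.630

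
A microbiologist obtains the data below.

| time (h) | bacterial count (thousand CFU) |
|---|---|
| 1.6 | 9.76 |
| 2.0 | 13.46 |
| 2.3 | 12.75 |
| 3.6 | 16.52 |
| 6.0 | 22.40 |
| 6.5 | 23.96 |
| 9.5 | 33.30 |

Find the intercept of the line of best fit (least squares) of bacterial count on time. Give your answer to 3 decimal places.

6.385

n = 7, Σx = 31.5, Σy = 132.15, Σxy = 737.823, Σx² = 193.31
Sxx = Σx² − (Σx)²/n = 193.31 − 141.75 = 51.56
Sxy = Σxy − (Σx)(Σy)/n = 737.823 − 594.675 = 143.148
b = Sxy/Sxx = 143.148/51.56 = 2.776338
a = ȳ − b·x̄ = 18.878571 − 2.776338·4.5 = 6.385049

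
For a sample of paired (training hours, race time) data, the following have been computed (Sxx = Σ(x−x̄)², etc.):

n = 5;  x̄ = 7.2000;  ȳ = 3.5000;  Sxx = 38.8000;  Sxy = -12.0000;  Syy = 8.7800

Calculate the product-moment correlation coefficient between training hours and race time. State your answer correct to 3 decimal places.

r = Sxy/√(Sxx·Syy) = -12/√(340.664) = -12/18.457085 = -0.650157

-0.650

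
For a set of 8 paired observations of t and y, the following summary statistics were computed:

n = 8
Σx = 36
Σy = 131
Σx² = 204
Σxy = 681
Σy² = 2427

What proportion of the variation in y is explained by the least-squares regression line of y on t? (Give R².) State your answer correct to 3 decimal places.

Sxx = Σx² − (Σx)²/n = 204 − 162 = 42
Sxy = Σxy − (Σx)(Σy)/n = 681 − 589.5 = 91.5
Syy = Σy² − (Σy)²/n = 2427 − 2145.125 = 281.875
R² = Sxy²/(Sxx·Syy) = (91.5)²/(42·281.875) = 0.707190

0.707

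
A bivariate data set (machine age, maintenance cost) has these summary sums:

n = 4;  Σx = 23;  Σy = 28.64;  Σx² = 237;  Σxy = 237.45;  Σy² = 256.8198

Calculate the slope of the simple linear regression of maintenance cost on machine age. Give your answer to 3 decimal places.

0.695

Sxx = Σx² − (Σx)²/n = 237 − 132.25 = 104.75
Sxy = Σxy − (Σx)(Σy)/n = 237.45 − 164.68 = 72.77
b = Sxy/Sxx = 72.77/104.75 = 0.694702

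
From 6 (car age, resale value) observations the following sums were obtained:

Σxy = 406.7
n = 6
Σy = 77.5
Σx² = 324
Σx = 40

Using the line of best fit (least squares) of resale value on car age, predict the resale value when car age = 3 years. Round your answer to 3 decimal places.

19.949

Sxx = Σx² − (Σx)²/n = 324 − 266.666667 = 57.333333
Sxy = Σxy − (Σx)(Σy)/n = 406.7 − 516.666667 = -109.966667
b = Sxy/Sxx = -109.966667/57.333333 = -1.918023
a = ȳ − b·x̄ = 12.916667 − (-1.918023)·6.666667 = 25.703488
ŷ(3) = a + b·3 = 25.703488 + (-1.918023)·3 = 19.949419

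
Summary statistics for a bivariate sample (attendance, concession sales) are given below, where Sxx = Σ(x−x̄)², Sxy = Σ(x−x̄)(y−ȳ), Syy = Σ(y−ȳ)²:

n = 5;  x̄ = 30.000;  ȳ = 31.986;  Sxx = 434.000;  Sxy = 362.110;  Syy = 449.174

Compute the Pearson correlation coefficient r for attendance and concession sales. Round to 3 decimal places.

0.820

r = Sxy/√(Sxx·Syy) = 362.11/√(194941.516) = 362.11/441.521818 = 0.820141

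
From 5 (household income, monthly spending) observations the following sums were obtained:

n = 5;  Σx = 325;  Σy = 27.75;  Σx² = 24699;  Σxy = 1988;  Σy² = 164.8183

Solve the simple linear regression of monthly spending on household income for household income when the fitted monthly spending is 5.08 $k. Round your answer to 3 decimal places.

55.883

Sxx = Σx² − (Σx)²/n = 24699 − 21125 = 3574
Sxy = Σxy − (Σx)(Σy)/n = 1988 − 1803.75 = 184.25
b = Sxy/Sxx = 184.25/3574 = 0.051553
a = ȳ − b·x̄ = 5.55 − 0.051553·65 = 2.199063
Set a + b·x = 5.08: x = (5.08 − 2.199063) / 0.051553 = 55.883148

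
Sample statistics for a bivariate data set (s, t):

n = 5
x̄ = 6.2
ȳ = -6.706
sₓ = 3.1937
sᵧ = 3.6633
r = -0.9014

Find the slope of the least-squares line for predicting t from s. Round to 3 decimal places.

-1.034

b = r · sᵧ/sₓ = -0.9014 · 3.6633/3.1937 = -1.033941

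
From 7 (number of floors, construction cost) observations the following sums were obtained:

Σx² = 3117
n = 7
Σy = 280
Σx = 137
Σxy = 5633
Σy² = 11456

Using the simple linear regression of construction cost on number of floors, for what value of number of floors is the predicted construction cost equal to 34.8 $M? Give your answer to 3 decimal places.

4.763

Sxx = Σx² − (Σx)²/n = 3117 − 2681.285714 = 435.714286
Sxy = Σxy − (Σx)(Σy)/n = 5633 − 5480 = 153
b = Sxy/Sxx = 153/435.714286 = 0.351148
a = ȳ − b·x̄ = 40 − 0.351148·19.571429 = 33.127541
Set a + b·x = 34.8: x = (34.8 − 33.127541) / 0.351148 = 4.762838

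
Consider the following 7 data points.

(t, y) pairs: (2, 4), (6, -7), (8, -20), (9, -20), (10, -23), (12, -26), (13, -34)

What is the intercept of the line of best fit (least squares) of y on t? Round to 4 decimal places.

10.4642

n = 7, Σx = 60, Σy = -126, Σxy = -1358, Σx² = 598
Sxx = Σx² − (Σx)²/n = 598 − 514.285714 = 83.714286
Sxy = Σxy − (Σx)(Σy)/n = -1358 − (-1080) = -278
b = Sxy/Sxx = -278/83.714286 = -3.320819
a = ȳ − b·x̄ = -18 − (-3.320819)·8.571429 = 10.464164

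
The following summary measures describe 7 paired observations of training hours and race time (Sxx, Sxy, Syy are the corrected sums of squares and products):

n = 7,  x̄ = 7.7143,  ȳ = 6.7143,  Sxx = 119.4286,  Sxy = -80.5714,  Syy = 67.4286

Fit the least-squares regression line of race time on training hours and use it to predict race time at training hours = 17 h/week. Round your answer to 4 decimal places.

b = Sxy/Sxx = -80.5714/119.4286 = -0.674641
a = ȳ − b·x̄ = 6.7143 − (-0.674641)·7.7143 = 11.918681
ŷ(17) = a + b·17 = 11.918681 + (-0.674641)·17 = 0.449788

0.4498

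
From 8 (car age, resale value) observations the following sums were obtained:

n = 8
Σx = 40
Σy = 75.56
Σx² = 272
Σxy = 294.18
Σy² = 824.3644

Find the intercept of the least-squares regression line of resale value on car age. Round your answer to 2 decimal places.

15.25

Sxx = Σx² − (Σx)²/n = 272 − 200 = 72
Sxy = Σxy − (Σx)(Σy)/n = 294.18 − 377.8 = -83.62
b = Sxy/Sxx = -83.62/72 = -1.161389
a = ȳ − b·x̄ = 9.445 − (-1.161389)·5 = 15.251944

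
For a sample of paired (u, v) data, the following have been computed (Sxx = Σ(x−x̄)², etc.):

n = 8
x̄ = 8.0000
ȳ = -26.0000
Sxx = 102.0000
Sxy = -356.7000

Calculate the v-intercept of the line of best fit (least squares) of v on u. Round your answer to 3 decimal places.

b = Sxy/Sxx = -356.7/102 = -3.497059
a = ȳ − b·x̄ = -26 − (-3.497059)·8 = 1.976471

1.976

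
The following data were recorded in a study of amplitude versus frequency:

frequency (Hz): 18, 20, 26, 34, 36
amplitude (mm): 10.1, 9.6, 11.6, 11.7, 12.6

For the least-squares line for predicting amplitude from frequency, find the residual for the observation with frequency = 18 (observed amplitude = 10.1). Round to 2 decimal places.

n = 5, Σx = 134, Σy = 55.6, Σxy = 1526.8, Σx² = 3852
Sxx = Σx² − (Σx)²/n = 3852 − 3591.2 = 260.8
Sxy = Σxy − (Σx)(Σy)/n = 1526.8 − 1490.08 = 36.72
b = Sxy/Sxx = 36.72/260.8 = 0.140798
a = ȳ − b·x̄ = 11.12 − 0.140798·26.8 = 7.346626
ŷ(18) = 7.346626 + 0.140798·18 = 9.880982
residual = y − ŷ = 10.1 − 9.880982 = 0.219018

0.22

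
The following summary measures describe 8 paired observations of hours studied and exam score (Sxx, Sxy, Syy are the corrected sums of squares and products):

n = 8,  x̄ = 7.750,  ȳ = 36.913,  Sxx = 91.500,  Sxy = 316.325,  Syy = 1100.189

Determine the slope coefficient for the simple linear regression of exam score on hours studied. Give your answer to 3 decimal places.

3.457

b = Sxy/Sxx = 316.325/91.5 = 3.457104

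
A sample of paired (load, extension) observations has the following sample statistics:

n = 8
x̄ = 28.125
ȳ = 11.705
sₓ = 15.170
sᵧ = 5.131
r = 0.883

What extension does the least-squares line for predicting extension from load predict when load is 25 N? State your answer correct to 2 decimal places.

10.77

b = r · sᵧ/sₓ = 0.883 · 5.131/15.17 = 0.298660
a = ȳ − b·x̄ = 11.705 − 0.298660·28.125 = 3.305186
ŷ(25) = a + b·25 = 3.305186 + 0.298660·25 = 10.771687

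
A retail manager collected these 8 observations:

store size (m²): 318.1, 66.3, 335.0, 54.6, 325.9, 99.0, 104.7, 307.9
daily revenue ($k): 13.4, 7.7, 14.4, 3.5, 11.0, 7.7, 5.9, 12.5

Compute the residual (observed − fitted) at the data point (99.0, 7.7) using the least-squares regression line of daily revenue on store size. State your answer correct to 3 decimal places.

1.030

n = 8, Σx = 1611.5, Σy = 76.1, Σxy = 18601.83, Σx² = 442565.77
Sxx = Σx² − (Σx)²/n = 442565.77 − 324616.53125 = 117949.23875
Sxy = Σxy − (Σx)(Σy)/n = 18601.83 − 15329.39375 = 3272.43625
b = Sxy/Sxx = 3272.43625/117949.23875 = 0.027744
a = ȳ − b·x̄ = 9.5125 − 0.027744·201.4375 = 3.923728
ŷ(99.0) = 3.923728 + 0.027744·99 = 6.670428
residual = y − ŷ = 7.7 − 6.670428 = 1.029572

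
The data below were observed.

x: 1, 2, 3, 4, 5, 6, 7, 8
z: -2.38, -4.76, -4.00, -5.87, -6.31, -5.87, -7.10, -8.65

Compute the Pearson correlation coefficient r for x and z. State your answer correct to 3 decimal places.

n = 8, Σx = 36, Σy = -44.94, Σxy = -233.05, Σx² = 204, Σy² = 278.2844
Sxx = Σx² − (Σx)²/n = 204 − 162 = 42
Sxy = Σxy − (Σx)(Σy)/n = -233.05 − (-202.23) = -30.82
Syy = Σy² − (Σy)²/n = 278.2844 − 252.45045 = 25.83395
r = Sxy/√(Sxx·Syy) = -30.82/√(1085.0259) = -30.82/32.939731 = -0.935648

-0.936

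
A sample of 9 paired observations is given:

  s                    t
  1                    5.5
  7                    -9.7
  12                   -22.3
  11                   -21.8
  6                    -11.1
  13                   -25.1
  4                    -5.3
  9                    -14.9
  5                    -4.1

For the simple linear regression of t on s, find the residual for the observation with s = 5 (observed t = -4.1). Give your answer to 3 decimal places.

1.682

n = 9, Σx = 68, Σy = -108.8, Σxy = -1138.5, Σx² = 642
Sxx = Σx² − (Σx)²/n = 642 − 513.777778 = 128.222222
Sxy = Σxy − (Σx)(Σy)/n = -1138.5 − (-822.044444) = -316.455556
b = Sxy/Sxx = -316.455556/128.222222 = -2.468024
a = ȳ − b·x̄ = -12.088889 − (-2.468024)·7.555556 = 6.558406
ŷ(5) = 6.558406 + (-2.468024)·5 = -5.781716
residual = y − ŷ = -4.1 − (-5.781716) = 1.681716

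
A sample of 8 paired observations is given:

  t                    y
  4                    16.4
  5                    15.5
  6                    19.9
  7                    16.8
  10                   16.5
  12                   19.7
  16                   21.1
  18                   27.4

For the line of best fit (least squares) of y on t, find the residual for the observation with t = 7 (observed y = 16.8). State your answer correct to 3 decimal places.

-0.656

n = 8, Σx = 78, Σy = 153.3, Σxy = 1612.3, Σx² = 950
Sxx = Σx² − (Σx)²/n = 950 − 760.5 = 189.5
Sxy = Σxy − (Σx)(Σy)/n = 1612.3 − 1494.675 = 117.625
b = Sxy/Sxx = 117.625/189.5 = 0.620712
a = ȳ − b·x̄ = 19.1625 − 0.620712·9.75 = 13.110554
ŷ(7) = 13.110554 + 0.620712·7 = 17.455541
residual = y − ŷ = 16.8 − 17.455541 = -0.655541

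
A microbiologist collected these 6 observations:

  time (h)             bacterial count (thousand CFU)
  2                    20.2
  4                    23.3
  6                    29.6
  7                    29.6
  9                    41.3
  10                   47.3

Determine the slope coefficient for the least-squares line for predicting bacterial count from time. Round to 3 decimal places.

3.343

n = 6, Σx = 38, Σy = 191.3, Σxy = 1363.1, Σx² = 286
Sxx = Σx² − (Σx)²/n = 286 − 240.666667 = 45.333333
Sxy = Σxy − (Σx)(Σy)/n = 1363.1 − 1211.566667 = 151.533333
b = Sxy/Sxx = 151.533333/45.333333 = 3.342647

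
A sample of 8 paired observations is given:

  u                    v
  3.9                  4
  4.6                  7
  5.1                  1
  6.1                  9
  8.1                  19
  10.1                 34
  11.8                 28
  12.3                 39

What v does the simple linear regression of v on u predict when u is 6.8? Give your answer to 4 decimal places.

13.6591

n = 8, Σx = 62, Σy = 141, Σxy = 1415.2, Σx² = 557.74
Sxx = Σx² − (Σx)²/n = 557.74 − 480.5 = 77.24
Sxy = Σxy − (Σx)(Σy)/n = 1415.2 − 1092.75 = 322.45
b = Sxy/Sxx = 322.45/77.24 = 4.174650
a = ȳ − b·x̄ = 17.625 − 4.174650·7.75 = -14.728541
ŷ(6.8) = a + b·6.8 = -14.728541 + 4.174650·6.8 = 13.659082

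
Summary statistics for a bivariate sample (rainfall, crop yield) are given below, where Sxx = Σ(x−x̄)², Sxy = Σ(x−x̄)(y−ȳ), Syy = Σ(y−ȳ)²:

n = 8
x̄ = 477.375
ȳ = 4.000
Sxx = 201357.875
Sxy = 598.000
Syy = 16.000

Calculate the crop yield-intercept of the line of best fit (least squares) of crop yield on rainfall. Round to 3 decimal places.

2.582

b = Sxy/Sxx = 598/201357.875 = 0.002970
a = ȳ − b·x̄ = 4 − 0.002970·477.375 = 2.582274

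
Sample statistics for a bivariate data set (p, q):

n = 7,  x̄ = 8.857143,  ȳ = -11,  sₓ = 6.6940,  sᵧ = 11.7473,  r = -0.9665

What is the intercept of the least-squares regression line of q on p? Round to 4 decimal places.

4.0227

b = r · sᵧ/sₓ = -0.9665 · 11.7473/6.694 = -1.696111
a = ȳ − b·x̄ = -11 − (-1.696111)·8.857143 = 4.022696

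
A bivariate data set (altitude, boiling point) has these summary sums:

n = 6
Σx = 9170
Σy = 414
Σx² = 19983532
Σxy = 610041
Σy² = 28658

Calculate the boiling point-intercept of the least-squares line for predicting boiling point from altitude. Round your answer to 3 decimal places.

Sxx = Σx² − (Σx)²/n = 19983532 − 14014816.666667 = 5968715.333333
Sxy = Σxy − (Σx)(Σy)/n = 610041 − 632730 = -22689
b = Sxy/Sxx = -22689/5968715.333333 = -0.003801
a = ȳ − b·x̄ = 69 − (-0.003801)·1528.333333 = 74.809685

74.810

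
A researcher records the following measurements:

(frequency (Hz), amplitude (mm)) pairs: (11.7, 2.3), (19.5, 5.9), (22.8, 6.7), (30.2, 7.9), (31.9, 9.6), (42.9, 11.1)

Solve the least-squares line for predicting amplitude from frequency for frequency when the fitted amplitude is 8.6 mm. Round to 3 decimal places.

n = 6, Σx = 159, Σy = 43.5, Σxy = 1315.73, Σx² = 4807.04
Sxx = Σx² − (Σx)²/n = 4807.04 − 4213.5 = 593.54
Sxy = Σxy − (Σx)(Σy)/n = 1315.73 − 1152.75 = 162.98
b = Sxy/Sxx = 162.98/593.54 = 0.274590
a = ȳ − b·x̄ = 7.25 − 0.274590·26.5 = -0.026628
Set a + b·x = 8.6: x = (8.6 − (-0.026628)) / 0.274590 = 31.416425

31.416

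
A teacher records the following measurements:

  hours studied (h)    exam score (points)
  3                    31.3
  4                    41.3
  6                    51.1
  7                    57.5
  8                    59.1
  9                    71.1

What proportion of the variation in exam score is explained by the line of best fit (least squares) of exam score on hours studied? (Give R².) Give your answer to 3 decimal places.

n = 6, Σx = 37, Σy = 311.4, Σxy = 2080.9, Σx² = 255, Σy² = 17150.86
Sxx = Σx² − (Σx)²/n = 255 − 228.166667 = 26.833333
Sxy = Σxy − (Σx)(Σy)/n = 2080.9 − 1920.3 = 160.6
Syy = Σy² − (Σy)²/n = 17150.86 − 16161.66 = 989.2
R² = Sxy²/(Sxx·Syy) = (160.6)²/(26.833333·989.2) = 0.971700

0.972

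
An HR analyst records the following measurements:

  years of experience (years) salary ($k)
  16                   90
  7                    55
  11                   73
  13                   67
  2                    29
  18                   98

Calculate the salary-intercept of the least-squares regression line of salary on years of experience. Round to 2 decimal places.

n = 6, Σx = 67, Σy = 412, Σxy = 5321, Σx² = 923
Sxx = Σx² − (Σx)²/n = 923 − 748.166667 = 174.833333
Sxy = Σxy − (Σx)(Σy)/n = 5321 − 4600.666667 = 720.333333
b = Sxy/Sxx = 720.333333/174.833333 = 4.120114
a = ȳ − b·x̄ = 68.666667 − 4.120114·11.166667 = 22.658723

22.66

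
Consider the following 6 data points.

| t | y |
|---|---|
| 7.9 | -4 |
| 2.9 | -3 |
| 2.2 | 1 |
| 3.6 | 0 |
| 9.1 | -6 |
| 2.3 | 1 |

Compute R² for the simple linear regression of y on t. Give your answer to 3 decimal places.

0.774

n = 6, Σx = 28, Σy = -11, Σxy = -90.4, Σx² = 176.72, Σy² = 63
Sxx = Σx² − (Σx)²/n = 176.72 − 130.666667 = 46.053333
Sxy = Σxy − (Σx)(Σy)/n = -90.4 − (-51.333333) = -39.066667
Syy = Σy² − (Σy)²/n = 63 − 20.166667 = 42.833333
R² = Sxy²/(Sxx·Syy) = (-39.066667)²/(46.053333·42.833333) = 0.773695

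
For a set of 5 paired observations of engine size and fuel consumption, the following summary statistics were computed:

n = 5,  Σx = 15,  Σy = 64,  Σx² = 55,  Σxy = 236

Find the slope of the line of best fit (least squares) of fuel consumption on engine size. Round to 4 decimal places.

4.4000

Sxx = Σx² − (Σx)²/n = 55 − 45 = 10
Sxy = Σxy − (Σx)(Σy)/n = 236 − 192 = 44
b = Sxy/Sxx = 44/10 = 4.4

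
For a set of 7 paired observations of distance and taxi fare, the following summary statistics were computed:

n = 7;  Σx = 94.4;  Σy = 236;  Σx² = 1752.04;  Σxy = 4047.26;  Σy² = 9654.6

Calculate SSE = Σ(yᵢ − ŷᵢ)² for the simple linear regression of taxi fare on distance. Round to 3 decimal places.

Sxx = Σx² − (Σx)²/n = 1752.04 − 1273.051429 = 478.988571
Sxy = Σxy − (Σx)(Σy)/n = 4047.26 − 3182.628571 = 864.631429
Syy = Σy² − (Σy)²/n = 9654.6 − 7956.571429 = 1698.028571
b = Sxy/Sxx = 864.631429/478.988571 = 1.805119
SSE = Syy − b·Sxy = 1698.028571 − 1.805119·864.631429 = 137.265848

137.266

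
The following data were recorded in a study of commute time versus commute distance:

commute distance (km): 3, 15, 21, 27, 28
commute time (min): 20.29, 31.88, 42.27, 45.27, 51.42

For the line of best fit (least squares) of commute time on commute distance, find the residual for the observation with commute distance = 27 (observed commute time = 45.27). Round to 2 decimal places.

n = 5, Σx = 94, Σy = 191.13, Σxy = 4088.79, Σx² = 2188
Sxx = Σx² − (Σx)²/n = 2188 − 1767.2 = 420.8
Sxy = Σxy − (Σx)(Σy)/n = 4088.79 − 3593.244 = 495.546
b = Sxy/Sxx = 495.546/420.8 = 1.177628
a = ȳ − b·x̄ = 38.226 − 1.177628·18.8 = 16.086587
ŷ(27) = 16.086587 + 1.177628·27 = 47.882552
residual = y − ŷ = 45.27 − 47.882552 = -2.612552

-2.61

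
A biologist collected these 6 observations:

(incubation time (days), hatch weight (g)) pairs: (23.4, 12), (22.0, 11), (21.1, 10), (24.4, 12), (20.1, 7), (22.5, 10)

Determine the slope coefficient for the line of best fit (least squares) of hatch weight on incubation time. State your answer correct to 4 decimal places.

1.0653

n = 6, Σx = 133.5, Σy = 62, Σxy = 1392.3, Σx² = 2982.39
Sxx = Σx² − (Σx)²/n = 2982.39 − 2970.375 = 12.015
Sxy = Σxy − (Σx)(Σy)/n = 1392.3 − 1379.5 = 12.8
b = Sxy/Sxx = 12.8/12.015 = 1.065335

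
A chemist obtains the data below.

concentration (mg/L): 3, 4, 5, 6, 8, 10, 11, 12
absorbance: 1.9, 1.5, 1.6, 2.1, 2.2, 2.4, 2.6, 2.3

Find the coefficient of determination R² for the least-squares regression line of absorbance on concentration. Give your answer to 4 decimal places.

0.7125

n = 8, Σx = 59, Σy = 16.6, Σxy = 130.1, Σx² = 515, Σy² = 35.48
Sxx = Σx² − (Σx)²/n = 515 − 435.125 = 79.875
Sxy = Σxy − (Σx)(Σy)/n = 130.1 − 122.425 = 7.675
Syy = Σy² − (Σy)²/n = 35.48 − 34.445 = 1.035
R² = Sxy²/(Sxx·Syy) = (7.675)²/(79.875·1.035) = 0.712534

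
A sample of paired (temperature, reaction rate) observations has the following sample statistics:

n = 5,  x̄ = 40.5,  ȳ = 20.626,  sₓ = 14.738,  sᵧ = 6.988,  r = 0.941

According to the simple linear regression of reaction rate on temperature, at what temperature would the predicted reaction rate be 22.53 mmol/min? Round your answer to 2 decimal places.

b = r · sᵧ/sₓ = 0.941 · 6.988/14.738 = 0.446174
a = ȳ − b·x̄ = 20.626 − 0.446174·40.5 = 2.555965
Set a + b·x = 22.53: x = (22.53 − 2.555965) / 0.446174 = 44.767396

44.77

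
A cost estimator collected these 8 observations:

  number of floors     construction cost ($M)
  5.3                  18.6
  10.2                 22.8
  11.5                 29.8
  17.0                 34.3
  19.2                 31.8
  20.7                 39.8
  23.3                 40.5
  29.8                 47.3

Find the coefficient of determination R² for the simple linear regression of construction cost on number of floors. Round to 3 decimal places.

n = 8, Σx = 137, Σy = 264.9, Σxy = 5044.55, Σx² = 2781.44, Σy² = 9403.15
Sxx = Σx² − (Σx)²/n = 2781.44 − 2346.125 = 435.315
Sxy = Σxy − (Σx)(Σy)/n = 5044.55 − 4536.4125 = 508.1375
Syy = Σy² − (Σy)²/n = 9403.15 − 8771.50125 = 631.64875
R² = Sxy²/(Sxx·Syy) = (508.1375)²/(435.315·631.64875) = 0.939038

0.939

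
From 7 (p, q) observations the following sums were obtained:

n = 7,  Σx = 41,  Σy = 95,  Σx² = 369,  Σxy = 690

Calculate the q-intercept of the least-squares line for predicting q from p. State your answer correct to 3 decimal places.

7.500

Sxx = Σx² − (Σx)²/n = 369 − 240.142857 = 128.857143
Sxy = Σxy − (Σx)(Σy)/n = 690 − 556.428571 = 133.571429
b = Sxy/Sxx = 133.571429/128.857143 = 1.036585
a = ȳ − b·x̄ = 13.571429 − 1.036585·5.857143 = 7.5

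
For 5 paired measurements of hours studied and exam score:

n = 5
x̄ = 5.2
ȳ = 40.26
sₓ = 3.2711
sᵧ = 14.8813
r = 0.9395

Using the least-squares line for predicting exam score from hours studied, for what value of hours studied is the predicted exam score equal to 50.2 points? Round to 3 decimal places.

7.526

b = r · sᵧ/sₓ = 0.9395 · 14.8813/3.2711 = 4.274092
a = ȳ − b·x̄ = 40.26 − 4.274092·5.2 = 18.034723
Set a + b·x = 50.2: x = (50.2 − 18.034723) / 4.274092 = 7.525640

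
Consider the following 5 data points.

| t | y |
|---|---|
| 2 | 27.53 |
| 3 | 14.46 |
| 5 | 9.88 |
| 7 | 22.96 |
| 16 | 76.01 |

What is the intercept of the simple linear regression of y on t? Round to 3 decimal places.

2.272

n = 5, Σx = 33, Σy = 150.84, Σxy = 1524.72, Σx² = 343
Sxx = Σx² − (Σx)²/n = 343 − 217.8 = 125.2
Sxy = Σxy − (Σx)(Σy)/n = 1524.72 − 995.544 = 529.176
b = Sxy/Sxx = 529.176/125.2 = 4.226645
a = ȳ − b·x̄ = 30.168 − 4.226645·6.6 = 2.272141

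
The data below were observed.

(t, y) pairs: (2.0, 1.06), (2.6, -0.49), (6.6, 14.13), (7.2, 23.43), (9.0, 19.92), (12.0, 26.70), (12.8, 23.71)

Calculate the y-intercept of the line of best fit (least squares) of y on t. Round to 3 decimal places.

n = 7, Σx = 52.2, Σy = 108.46, Σxy = 1065.968, Σx² = 495
Sxx = Σx² − (Σx)²/n = 495 − 389.262857 = 105.737143
Sxy = Σxy − (Σx)(Σy)/n = 1065.968 − 808.801714 = 257.166286
b = Sxy/Sxx = 257.166286/105.737143 = 2.432128
a = ȳ − b·x̄ = 15.494286 − 2.432128·7.457143 = -2.642442

-2.642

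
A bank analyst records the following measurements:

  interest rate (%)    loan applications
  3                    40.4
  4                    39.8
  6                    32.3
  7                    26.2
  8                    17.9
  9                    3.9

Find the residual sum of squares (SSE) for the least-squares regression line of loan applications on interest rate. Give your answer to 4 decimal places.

106.0698

n = 6, Σx = 37, Σy = 160.5, Σxy = 835.9, Σx² = 255, Σy² = 5281.55
Sxx = Σx² − (Σx)²/n = 255 − 228.166667 = 26.833333
Sxy = Σxy − (Σx)(Σy)/n = 835.9 − 989.75 = -153.85
Syy = Σy² − (Σy)²/n = 5281.55 − 4293.375 = 988.175
b = Sxy/Sxx = -153.85/26.833333 = -5.733540
SSE = Syy − b·Sxy = 988.175 − (-5.733540)·(-153.85) = 106.069814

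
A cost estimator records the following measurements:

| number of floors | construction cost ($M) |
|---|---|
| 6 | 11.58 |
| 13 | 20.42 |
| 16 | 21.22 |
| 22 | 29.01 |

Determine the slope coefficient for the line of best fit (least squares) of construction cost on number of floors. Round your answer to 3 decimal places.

1.061

n = 4, Σx = 57, Σy = 82.23, Σxy = 1312.68, Σx² = 945
Sxx = Σx² − (Σx)²/n = 945 − 812.25 = 132.75
Sxy = Σxy − (Σx)(Σy)/n = 1312.68 − 1171.7775 = 140.9025
b = Sxy/Sxx = 140.9025/132.75 = 1.061412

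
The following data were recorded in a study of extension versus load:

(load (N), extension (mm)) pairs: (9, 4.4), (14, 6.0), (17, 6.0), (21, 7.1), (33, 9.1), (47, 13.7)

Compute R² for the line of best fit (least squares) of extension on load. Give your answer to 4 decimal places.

n = 6, Σx = 141, Σy = 46.3, Σxy = 1318.9, Σx² = 4305, Σy² = 412.27
Sxx = Σx² − (Σx)²/n = 4305 − 3313.5 = 991.5
Sxy = Σxy − (Σx)(Σy)/n = 1318.9 − 1088.05 = 230.85
Syy = Σy² − (Σy)²/n = 412.27 − 357.281667 = 54.988333
R² = Sxy²/(Sxx·Syy) = (230.85)²/(991.5·54.988333) = 0.977454

0.9775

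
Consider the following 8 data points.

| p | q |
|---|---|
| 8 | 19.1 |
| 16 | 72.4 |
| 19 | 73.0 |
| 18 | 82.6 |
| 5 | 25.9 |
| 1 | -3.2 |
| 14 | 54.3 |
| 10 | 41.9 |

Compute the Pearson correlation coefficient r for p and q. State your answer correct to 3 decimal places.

0.971

n = 8, Σx = 91, Σy = 366, Σxy = 5490.5, Σx² = 1327, Σy² = 23143.48
Sxx = Σx² − (Σx)²/n = 1327 − 1035.125 = 291.875
Sxy = Σxy − (Σx)(Σy)/n = 5490.5 − 4163.25 = 1327.25
Syy = Σy² − (Σy)²/n = 23143.48 − 16744.5 = 6398.98
r = Sxy/√(Sxx·Syy) = 1327.25/√(1867702.2875) = 1327.25/1366.639048 = 0.971178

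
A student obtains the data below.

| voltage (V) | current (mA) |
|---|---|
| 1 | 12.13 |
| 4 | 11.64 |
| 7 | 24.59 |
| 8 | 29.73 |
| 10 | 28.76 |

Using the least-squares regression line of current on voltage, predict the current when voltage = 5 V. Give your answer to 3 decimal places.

n = 5, Σx = 30, Σy = 106.85, Σxy = 756.26, Σx² = 230
Sxx = Σx² − (Σx)²/n = 230 − 180 = 50
Sxy = Σxy − (Σx)(Σy)/n = 756.26 − 641.1 = 115.16
b = Sxy/Sxx = 115.16/50 = 2.3032
a = ȳ − b·x̄ = 21.37 − 2.3032·6 = 7.5508
ŷ(5) = a + b·5 = 7.5508 + 2.3032·5 = 19.0668

19.067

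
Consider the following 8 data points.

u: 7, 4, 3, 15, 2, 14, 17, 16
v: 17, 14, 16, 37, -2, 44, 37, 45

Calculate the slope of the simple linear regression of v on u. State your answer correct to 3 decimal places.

2.508

n = 8, Σx = 78, Σy = 208, Σxy = 2739, Σx² = 1044
Sxx = Σx² − (Σx)²/n = 1044 − 760.5 = 283.5
Sxy = Σxy − (Σx)(Σy)/n = 2739 − 2028 = 711
b = Sxy/Sxx = 711/283.5 = 2.507937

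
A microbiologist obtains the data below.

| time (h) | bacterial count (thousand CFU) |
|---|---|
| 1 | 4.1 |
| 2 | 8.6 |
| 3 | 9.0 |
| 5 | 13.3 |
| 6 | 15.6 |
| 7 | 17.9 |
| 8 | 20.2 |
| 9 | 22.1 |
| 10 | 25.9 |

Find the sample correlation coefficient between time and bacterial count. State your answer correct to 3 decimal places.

0.994

n = 9, Σx = 51, Σy = 136.7, Σxy = 953.2, Σx² = 369, Σy² = 2479.69
Sxx = Σx² − (Σx)²/n = 369 − 289 = 80
Sxy = Σxy − (Σx)(Σy)/n = 953.2 − 774.633333 = 178.566667
Syy = Σy² − (Σy)²/n = 2479.69 − 2076.321111 = 403.368889
r = Sxy/√(Sxx·Syy) = 178.566667/√(32269.511111) = 178.566667/179.637165 = 0.994041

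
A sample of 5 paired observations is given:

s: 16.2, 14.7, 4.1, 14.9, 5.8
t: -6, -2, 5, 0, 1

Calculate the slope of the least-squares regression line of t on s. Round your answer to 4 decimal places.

-0.5979

n = 5, Σx = 55.7, Σy = -2, Σxy = -100.3, Σx² = 750.99
Sxx = Σx² − (Σx)²/n = 750.99 − 620.498 = 130.492
Sxy = Σxy − (Σx)(Σy)/n = -100.3 − (-22.28) = -78.02
b = Sxy/Sxx = -78.02/130.492 = -0.597891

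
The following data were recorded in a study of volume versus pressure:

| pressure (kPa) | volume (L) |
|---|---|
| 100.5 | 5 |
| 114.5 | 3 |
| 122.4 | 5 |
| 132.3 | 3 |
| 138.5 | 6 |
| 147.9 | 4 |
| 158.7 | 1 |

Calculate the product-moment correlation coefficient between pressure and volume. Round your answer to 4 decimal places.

-0.4602

n = 7, Σx = 914.8, Σy = 27, Σxy = 3436.2, Σx² = 121937.9, Σy² = 121
Sxx = Σx² − (Σx)²/n = 121937.9 − 119551.291429 = 2386.608571
Sxy = Σxy − (Σx)(Σy)/n = 3436.2 − 3528.514286 = -92.314286
Syy = Σy² − (Σy)²/n = 121 − 104.142857 = 16.857143
r = Sxy/√(Sxx·Syy) = -92.314286/√(40231.401633) = -92.314286/200.577670 = -0.460242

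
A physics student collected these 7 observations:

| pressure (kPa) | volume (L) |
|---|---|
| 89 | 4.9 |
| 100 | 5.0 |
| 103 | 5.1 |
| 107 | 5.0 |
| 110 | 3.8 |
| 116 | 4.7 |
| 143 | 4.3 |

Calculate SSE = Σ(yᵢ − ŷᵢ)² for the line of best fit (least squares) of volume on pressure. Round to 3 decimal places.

n = 7, Σx = 768, Σy = 32.8, Σxy = 3574.5, Σx² = 85984, Σy² = 155.04
Sxx = Σx² − (Σx)²/n = 85984 − 84260.571429 = 1723.428571
Sxy = Σxy − (Σx)(Σy)/n = 3574.5 − 3598.628571 = -24.128571
Syy = Σy² − (Σy)²/n = 155.04 − 153.691429 = 1.348571
b = Sxy/Sxx = -24.128571/1723.428571 = -0.014000
SSE = Syy − b·Sxy = 1.348571 − (-0.014000)·(-24.128571) = 1.010763

1.011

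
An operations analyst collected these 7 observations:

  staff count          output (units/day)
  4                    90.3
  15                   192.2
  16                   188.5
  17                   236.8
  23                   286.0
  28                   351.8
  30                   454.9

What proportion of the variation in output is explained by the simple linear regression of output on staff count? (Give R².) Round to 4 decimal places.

0.9314

n = 7, Σx = 133, Σy = 1800.5, Σxy = 40361.2, Σx² = 2999, Σy² = 549194.67
Sxx = Σx² − (Σx)²/n = 2999 − 2527 = 472
Sxy = Σxy − (Σx)(Σy)/n = 40361.2 − 34209.5 = 6151.7
Syy = Σy² − (Σy)²/n = 549194.67 − 463114.321429 = 86080.348571
R² = Sxy²/(Sxx·Syy) = (6151.7)²/(472·86080.348571) = 0.931417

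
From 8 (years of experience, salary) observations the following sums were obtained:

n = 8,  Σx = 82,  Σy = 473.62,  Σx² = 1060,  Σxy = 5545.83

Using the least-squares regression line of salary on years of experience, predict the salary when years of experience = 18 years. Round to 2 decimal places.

83.61

Sxx = Σx² − (Σx)²/n = 1060 − 840.5 = 219.5
Sxy = Σxy − (Σx)(Σy)/n = 5545.83 − 4854.605 = 691.225
b = Sxy/Sxx = 691.225/219.5 = 3.149089
a = ȳ − b·x̄ = 59.2025 − 3.149089·10.25 = 26.924339
ŷ(18) = a + b·18 = 26.924339 + 3.149089·18 = 83.607938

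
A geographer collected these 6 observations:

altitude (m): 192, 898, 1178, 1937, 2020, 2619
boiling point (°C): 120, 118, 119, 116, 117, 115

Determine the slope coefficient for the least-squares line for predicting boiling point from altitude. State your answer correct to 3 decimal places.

-0.002

n = 6, Σx = 8844, Σy = 705, Σxy = 1031403, Σx² = 16922482
Sxx = Σx² − (Σx)²/n = 16922482 − 13036056 = 3886426
Sxy = Σxy − (Σx)(Σy)/n = 1031403 − 1039170 = -7767
b = Sxy/Sxx = -7767/3886426 = -0.001998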